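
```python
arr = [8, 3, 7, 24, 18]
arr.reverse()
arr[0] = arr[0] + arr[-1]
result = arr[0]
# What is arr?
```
Trace:
  arr=[8, 3, 7, 24, 18]
  arr=[18, 24, 7, 3, 8]
  arr=[26, 24, 7, 3, 8]
  arr=[26, 24, 7, 3, 8], result=26

Final answer: [26, 24, 7, 3, 8]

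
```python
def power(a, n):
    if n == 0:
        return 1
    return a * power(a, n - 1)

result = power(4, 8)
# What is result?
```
Call trace:
power(a=4, n=8)
  power(a=4, n=7)
    power(a=4, n=6)
      power(a=4, n=5)
        power(a=4, n=4)
          power(a=4, n=3)
            power(a=4, n=2)
              power(a=4, n=1)
                power(a=4, n=0)
                -> return 1
              -> return 4
            -> return 16
          -> return 64
        -> return 256
      -> return 1024
    -> return 4096
  -> return 16384
-> return 65536

Final answer: 65536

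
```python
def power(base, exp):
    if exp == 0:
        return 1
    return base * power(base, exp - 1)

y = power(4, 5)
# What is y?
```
Call trace:
power(base=4, exp=5)
  power(base=4, exp=4)
    power(base=4, exp=3)
      power(base=4, exp=2)
        power(base=4, exp=1)
          power(base=4, exp=0)
          -> return 1
        -> return 4
      -> return 16
    -> return 64
  -> return 256
-> return 1024

Final answer: 1024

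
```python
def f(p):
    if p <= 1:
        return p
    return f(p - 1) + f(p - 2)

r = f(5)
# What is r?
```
Call trace (a repeated sub-call is expanded the first time; later identical calls just restate its return value):
f(p=5)
  f(p=4)
    f(p=3)
      f(p=2)
        f(p=1)
        -> return 1
        f(p=0)
        -> return 0
      -> return 1
      f(p=1)
      -> return 1
    -> return 2
    f(p=2) -> return 1  (same call as traced above)
  -> return 3
  f(p=3) -> return 2  (same call as traced above)
-> return 5

Final answer: 5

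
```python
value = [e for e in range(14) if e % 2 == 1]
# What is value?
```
Trace:
  e=0
  e=1
  e=2
  e=3
  e=4
  e=5
  e=6
  e=7
  e=8
  e=9
  e=10
  e=11
  e=12
  e=13
  value=[1, 3, 5, 7, 9, 11, 13]

Final answer: [1, 3, 5, 7, 9, 11, 13]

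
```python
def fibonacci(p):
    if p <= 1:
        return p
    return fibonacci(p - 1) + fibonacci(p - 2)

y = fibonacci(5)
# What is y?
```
Call trace (a repeated sub-call is expanded the first time; later identical calls just restate its return value):
fibonacci(p=5)
  fibonacci(p=4)
    fibonacci(p=3)
      fibonacci(p=2)
        fibonacci(p=1)
        -> return 1
        fibonacci(p=0)
        -> return 0
      -> return 1
      fibonacci(p=1)
      -> return 1
    -> return 2
    fibonacci(p=2) -> return 1  (same call as traced above)
  -> return 3
  fibonacci(p=3) -> return 2  (same call as traced above)
-> return 5

Final answer: 5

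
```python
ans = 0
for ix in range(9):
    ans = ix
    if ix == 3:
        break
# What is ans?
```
Trace:
  ans=0
  ans=0, ix=0
  ans=1, ix=1
  ans=2, ix=2
  ans=3, ix=3

Final answer: 3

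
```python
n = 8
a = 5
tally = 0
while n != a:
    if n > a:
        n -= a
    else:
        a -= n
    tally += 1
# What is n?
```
Trace:
  n=8
  n=8, a=5
  n=8, a=5, tally=0
  n=3, a=5, tally=1
  n=3, a=2, tally=2
  n=1, a=2, tally=3
  n=1, a=1, tally=4

Final answer: 1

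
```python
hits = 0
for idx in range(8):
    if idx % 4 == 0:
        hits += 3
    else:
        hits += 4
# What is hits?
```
Trace:
  hits=0
  hits=3, idx=0
  hits=7, idx=1
  hits=11, idx=2
  hits=15, idx=3
  hits=18, idx=4
  hits=22, idx=5
  hits=26, idx=6
  hits=30, idx=7

Final answer: 30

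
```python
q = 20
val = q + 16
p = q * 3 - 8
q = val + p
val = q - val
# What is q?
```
Trace:
  q=20
  q=20, val=36
  q=20, val=36, p=52
  q=88, val=36, p=52
  q=88, val=52, p=52

Final answer: 88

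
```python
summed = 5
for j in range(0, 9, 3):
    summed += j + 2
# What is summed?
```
Trace:
  summed=5
  summed=7, j=0
  summed=12, j=3
  summed=20, j=6

Final answer: 20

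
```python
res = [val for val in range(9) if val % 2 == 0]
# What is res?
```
Trace:
  val=0
  val=1
  val=2
  val=3
  val=4
  val=5
  val=6
  val=7
  val=8
  res=[0, 2, 4, 6, 8]

Final answer: [0, 2, 4, 6, 8]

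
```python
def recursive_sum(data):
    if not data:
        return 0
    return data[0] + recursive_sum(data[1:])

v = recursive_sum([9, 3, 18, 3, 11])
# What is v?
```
Call trace:
recursive_sum(data=[9, 3, 18, 3, 11])
  recursive_sum(data=[3, 18, 3, 11])
    recursive_sum(data=[18, 3, 11])
      recursive_sum(data=[3, 11])
        recursive_sum(data=[11])
          recursive_sum(data=[])
          -> return 0
        -> return 11
      -> return 14
    -> return 32
  -> return 35
-> return 44

Final answer: 44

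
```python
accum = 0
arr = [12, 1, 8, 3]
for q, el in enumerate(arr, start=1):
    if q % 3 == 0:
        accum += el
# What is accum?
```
Trace:
  accum=0
  accum=0, q=1, el=12
  accum=0, q=2, el=1
  accum=8, q=3, el=8
  accum=8, q=4, el=3

Final answer: 8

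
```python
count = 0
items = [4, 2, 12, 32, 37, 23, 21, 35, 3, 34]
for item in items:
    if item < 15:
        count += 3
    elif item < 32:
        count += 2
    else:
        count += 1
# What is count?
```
Trace:
  count=0
  count=3, item=4
  count=6, item=2
  count=9, item=12
  count=10, item=32
  count=11, item=37
  count=13, item=23
  count=15, item=21
  count=16, item=35
  count=19, item=3
  count=20, item=34

Final answer: 20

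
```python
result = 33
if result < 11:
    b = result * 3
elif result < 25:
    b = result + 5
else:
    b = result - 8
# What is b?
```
Trace:
  result=33
  result=33, b=25

Final answer: 25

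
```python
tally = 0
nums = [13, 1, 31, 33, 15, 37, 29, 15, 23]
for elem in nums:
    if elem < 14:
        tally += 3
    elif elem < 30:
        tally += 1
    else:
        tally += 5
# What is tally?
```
Trace:
  tally=0
  tally=3, elem=13
  tally=6, elem=1
  tally=11, elem=31
  tally=16, elem=33
  tally=17, elem=15
  tally=22, elem=37
  tally=23, elem=29
  tally=24, elem=15
  tally=25, elem=23

Final answer: 25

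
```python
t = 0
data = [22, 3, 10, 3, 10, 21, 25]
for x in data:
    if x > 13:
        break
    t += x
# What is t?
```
Trace:
  t=0
  t=0, x=22

Final answer: 0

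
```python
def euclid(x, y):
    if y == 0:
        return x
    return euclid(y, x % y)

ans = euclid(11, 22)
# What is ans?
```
Call trace:
euclid(x=11, y=22)
  euclid(x=22, y=11)
    euclid(x=11, y=0)
    -> return 11
  -> return 11
-> return 11

Final answer: 11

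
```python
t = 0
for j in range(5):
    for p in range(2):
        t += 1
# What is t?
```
Trace:
  t=0
  t=1, j=0, p=0
  t=2, j=0, p=1
  t=3, j=1, p=0
  t=4, j=1, p=1
  t=5, j=2, p=0
  t=6, j=2, p=1
  t=7, j=3, p=0
  t=8, j=3, p=1
  t=9, j=4, p=0
  t=10, j=4, p=1

Final answer: 10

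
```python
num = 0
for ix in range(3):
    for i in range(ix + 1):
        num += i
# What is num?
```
Trace:
  num=0
  num=0, ix=0, i=0
  num=0, ix=1, i=0
  num=1, ix=1, i=1
  num=1, ix=2, i=0
  num=2, ix=2, i=1
  num=4, ix=2, i=2

Final answer: 4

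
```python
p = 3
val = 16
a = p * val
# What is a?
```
Trace:
  p=3
  p=3, val=16
  p=3, val=16, a=48

Final answer: 48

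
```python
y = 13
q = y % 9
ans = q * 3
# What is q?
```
Trace:
  y=13
  y=13, q=4
  y=13, q=4, ans=12

Final answer: 4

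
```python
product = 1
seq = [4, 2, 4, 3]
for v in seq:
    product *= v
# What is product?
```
Trace:
  product=1
  product=4, v=4
  product=8, v=2
  product=32, v=4
  product=96, v=3

Final answer: 96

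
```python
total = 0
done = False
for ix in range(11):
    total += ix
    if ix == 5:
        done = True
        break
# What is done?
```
Trace:
  total=0
  total=0, done=False
  total=0, done=False, ix=0
  total=1, done=False, ix=1
  total=3, done=False, ix=2
  total=6, done=False, ix=3
  total=10, done=False, ix=4
  total=15, done=True, ix=5

Final answer: True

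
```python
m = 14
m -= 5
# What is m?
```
Trace:
  m=14
  m=9

Final answer: 9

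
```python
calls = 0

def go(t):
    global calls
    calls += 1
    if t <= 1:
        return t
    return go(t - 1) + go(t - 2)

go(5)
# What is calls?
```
Call trace (a repeated sub-call is expanded the first time; later identical calls just restate its return value):
go(t=5)
  go(t=4)
    go(t=3)
      go(t=2)
        go(t=1)
        -> return 1
        go(t=0)
        -> return 0
      -> return 1
      go(t=1)
      -> return 1
    -> return 2
    go(t=2) -> return 1  (same call as traced above)
  -> return 3
  go(t=3) -> return 2  (same call as traced above)
-> return 5

calls is incremented once per call, so count the calls in each subtree. Let C(t) = number of calls made by go(t).
C(0) = C(1) = 1 (base case, no recursion); C(t) = 1 + C(t - 1) + C(t - 2) otherwise.
C(2) = 1 + C(1) + C(0) = 1 + 1 + 1 = 3
C(3) = 1 + C(2) + C(1) = 1 + 3 + 1 = 5
C(4) = 1 + C(3) + C(2) = 1 + 5 + 3 = 9
C(5) = 1 + C(4) + C(3) = 1 + 9 + 5 = 15
calls = C(5) = 15

Final answer: 15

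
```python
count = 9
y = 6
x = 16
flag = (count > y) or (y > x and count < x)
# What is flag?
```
Trace:
  count=9
  count=9, y=6
  count=9, y=6, x=16
  count=9, y=6, x=16, flag=True

Final answer: True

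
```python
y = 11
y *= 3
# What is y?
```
Trace:
  y=11
  y=33

Final answer: 33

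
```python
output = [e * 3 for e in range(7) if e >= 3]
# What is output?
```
Trace:
  e=0
  e=1
  e=2
  e=3
  e=4
  e=5
  e=6
  output=[9, 12, 15, 18]

Final answer: [9, 12, 15, 18]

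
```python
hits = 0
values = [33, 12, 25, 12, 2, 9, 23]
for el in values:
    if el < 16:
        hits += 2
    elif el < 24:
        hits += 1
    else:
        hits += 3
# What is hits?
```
Trace:
  hits=0
  hits=3, el=33
  hits=5, el=12
  hits=8, el=25
  hits=10, el=12
  hits=12, el=2
  hits=14, el=9
  hits=15, el=23

Final answer: 15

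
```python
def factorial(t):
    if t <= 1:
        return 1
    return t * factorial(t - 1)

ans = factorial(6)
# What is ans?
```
Call trace:
factorial(t=6)
  factorial(t=5)
    factorial(t=4)
      factorial(t=3)
        factorial(t=2)
          factorial(t=1)
          -> return 1
        -> return 2
      -> return 6
    -> return 24
  -> return 120
-> return 720

Final answer: 720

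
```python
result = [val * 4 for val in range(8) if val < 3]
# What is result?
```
Trace:
  val=0
  val=1
  val=2
  val=3
  val=4
  val=5
  val=6
  val=7
  result=[0, 4, 8]

Final answer: [0, 4, 8]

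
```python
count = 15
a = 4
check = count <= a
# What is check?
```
Trace:
  count=15
  count=15, a=4
  count=15, a=4, check=False

Final answer: False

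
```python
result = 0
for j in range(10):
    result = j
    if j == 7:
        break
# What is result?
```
Trace:
  result=0
  result=0, j=0
  result=1, j=1
  result=2, j=2
  result=3, j=3
  result=4, j=4
  result=5, j=5
  result=6, j=6
  result=7, j=7

Final answer: 7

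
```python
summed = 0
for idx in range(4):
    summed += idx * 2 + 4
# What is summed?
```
Trace:
  summed=0
  summed=4, idx=0
  summed=10, idx=1
  summed=18, idx=2
  summed=28, idx=3

Final answer: 28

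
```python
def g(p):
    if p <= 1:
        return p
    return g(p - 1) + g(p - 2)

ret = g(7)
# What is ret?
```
Call trace (a repeated sub-call is expanded the first time; later identical calls just restate its return value):
g(p=7)
  g(p=6)
    g(p=5)
      g(p=4)
        g(p=3)
          g(p=2)
            g(p=1)
            -> return 1
            g(p=0)
            -> return 0
          -> return 1
          g(p=1)
          -> return 1
        -> return 2
        g(p=2) -> return 1  (same call as traced above)
      -> return 3
      g(p=3) -> return 2  (same call as traced above)
    -> return 5
    g(p=4) -> return 3  (same call as traced above)
  -> return 8
  g(p=5) -> return 5  (same call as traced above)
-> return 13

Final answer: 13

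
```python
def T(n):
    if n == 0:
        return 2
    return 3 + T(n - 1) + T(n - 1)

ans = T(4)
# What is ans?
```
Call trace (a repeated sub-call is expanded the first time; later identical calls just restate its return value):
T(n=4)
  T(n=3)
    T(n=2)
      T(n=1)
        T(n=0)
        -> return 2
        T(n=0)
        -> return 2
      -> return 7
      T(n=1) -> return 7  (same call as traced above)
    -> return 17
    T(n=2) -> return 17  (same call as traced above)
  -> return 37
  T(n=3) -> return 37  (same call as traced above)
-> return 77

Final answer: 77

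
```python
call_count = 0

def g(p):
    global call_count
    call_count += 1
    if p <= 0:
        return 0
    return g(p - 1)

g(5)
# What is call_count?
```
Call trace:
g(p=5)
  g(p=4)
    g(p=3)
      g(p=2)
        g(p=1)
          g(p=0)
          -> return 0
        -> return 0
      -> return 0
    -> return 0
  -> return 0
-> return 0

call_count is incremented once per call. g is entered once for each p = 5, 4, 3, 2, 1, 0 (the p <= 0 call returns without recursing), i.e. 5 + 1 calls.
call_count = 6

Final answer: 6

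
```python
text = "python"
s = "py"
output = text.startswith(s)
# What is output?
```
Trace:
  text='python'
  text='python', s='py'
  text='python', s='py', output=True

Final answer: True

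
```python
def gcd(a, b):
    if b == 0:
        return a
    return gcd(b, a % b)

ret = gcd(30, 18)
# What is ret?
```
Call trace:
gcd(a=30, b=18)
  gcd(a=18, b=12)
    gcd(a=12, b=6)
      gcd(a=6, b=0)
      -> return 6
    -> return 6
  -> return 6
-> return 6

Final answer: 6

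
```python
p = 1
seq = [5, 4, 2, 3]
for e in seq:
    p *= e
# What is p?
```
Trace:
  p=1
  p=5, e=5
  p=20, e=4
  p=40, e=2
  p=120, e=3

Final answer: 120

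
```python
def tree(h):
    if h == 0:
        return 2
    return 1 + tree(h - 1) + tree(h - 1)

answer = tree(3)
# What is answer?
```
Call trace (a repeated sub-call is expanded the first time; later identical calls just restate its return value):
tree(h=3)
  tree(h=2)
    tree(h=1)
      tree(h=0)
      -> return 2
      tree(h=0)
      -> return 2
    -> return 5
    tree(h=1) -> return 5  (same call as traced above)
  -> return 11
  tree(h=2) -> return 11  (same call as traced above)
-> return 23

Final answer: 23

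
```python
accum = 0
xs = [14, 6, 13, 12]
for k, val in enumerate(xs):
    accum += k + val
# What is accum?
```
Trace:
  accum=0
  accum=14, k=0, val=14
  accum=21, k=1, val=6
  accum=36, k=2, val=13
  accum=51, k=3, val=12

Final answer: 51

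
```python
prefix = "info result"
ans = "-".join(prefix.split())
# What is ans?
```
Trace:
  prefix='info result'
  prefix='info result', ans='info-result'

Final answer: 'info-result'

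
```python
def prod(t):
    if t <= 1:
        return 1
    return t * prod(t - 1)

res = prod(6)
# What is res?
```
Call trace:
prod(t=6)
  prod(t=5)
    prod(t=4)
      prod(t=3)
        prod(t=2)
          prod(t=1)
          -> return 1
        -> return 2
      -> return 6
    -> return 24
  -> return 120
-> return 720

Final answer: 720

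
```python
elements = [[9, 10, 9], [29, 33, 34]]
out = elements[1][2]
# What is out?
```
Trace:
  elements=[[9, 10, 9], [29, 33, 34]]
  elements=[[9, 10, 9], [29, 33, 34]], out=34

Final answer: 34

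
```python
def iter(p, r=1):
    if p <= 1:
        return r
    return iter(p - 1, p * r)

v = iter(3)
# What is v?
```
Call trace:
iter(p=3, r=1)
  iter(p=2, r=3)
    iter(p=1, r=6)
    -> return 6
  -> return 6
-> return 6

Final answer: 6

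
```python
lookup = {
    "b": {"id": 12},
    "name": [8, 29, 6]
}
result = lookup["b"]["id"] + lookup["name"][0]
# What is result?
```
Trace:
  lookup={'b': {'id': 12}, 'name': [8, 29, 6]}
  lookup={'b': {'id': 12}, 'name': [8, 29, 6]}, result=20

Final answer: 20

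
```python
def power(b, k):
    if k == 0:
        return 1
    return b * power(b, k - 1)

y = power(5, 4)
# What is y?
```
Call trace:
power(b=5, k=4)
  power(b=5, k=3)
    power(b=5, k=2)
      power(b=5, k=1)
        power(b=5, k=0)
        -> return 1
      -> return 5
    -> return 25
  -> return 125
-> return 625

Final answer: 625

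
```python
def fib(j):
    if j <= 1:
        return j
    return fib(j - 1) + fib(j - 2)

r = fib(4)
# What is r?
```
Call trace (a repeated sub-call is expanded the first time; later identical calls just restate its return value):
fib(j=4)
  fib(j=3)
    fib(j=2)
      fib(j=1)
      -> return 1
      fib(j=0)
      -> return 0
    -> return 1
    fib(j=1)
    -> return 1
  -> return 2
  fib(j=2) -> return 1  (same call as traced above)
-> return 3

Final answer: 3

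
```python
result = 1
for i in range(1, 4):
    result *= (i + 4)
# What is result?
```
Trace:
  result=1
  result=5, i=1
  result=30, i=2
  result=210, i=3

Final answer: 210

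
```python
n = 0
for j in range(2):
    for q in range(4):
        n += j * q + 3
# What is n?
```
Trace:
  n=0
  n=3, j=0, q=0
  n=6, j=0, q=1
  n=9, j=0, q=2
  n=12, j=0, q=3
  n=15, j=1, q=0
  n=19, j=1, q=1
  n=24, j=1, q=2
  n=30, j=1, q=3

Final answer: 30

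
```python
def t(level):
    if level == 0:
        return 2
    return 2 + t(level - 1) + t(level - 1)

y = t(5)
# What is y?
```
Call trace (a repeated sub-call is expanded the first time; later identical calls just restate its return value):
t(level=5)
  t(level=4)
    t(level=3)
      t(level=2)
        t(level=1)
          t(level=0)
          -> return 2
          t(level=0)
          -> return 2
        -> return 6
        t(level=1) -> return 6  (same call as traced above)
      -> return 14
      t(level=2) -> return 14  (same call as traced above)
    -> return 30
    t(level=3) -> return 30  (same call as traced above)
  -> return 62
  t(level=4) -> return 62  (same call as traced above)
-> return 126

Final answer: 126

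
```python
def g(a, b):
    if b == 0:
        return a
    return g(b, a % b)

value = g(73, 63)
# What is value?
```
Call trace:
g(a=73, b=63)
  g(a=63, b=10)
    g(a=10, b=3)
      g(a=3, b=1)
        g(a=1, b=0)
        -> return 1
      -> return 1
    -> return 1
  -> return 1
-> return 1

Final answer: 1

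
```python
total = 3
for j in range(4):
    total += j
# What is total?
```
Trace:
  total=3
  total=3, j=0
  total=4, j=1
  total=6, j=2
  total=9, j=3

Final answer: 9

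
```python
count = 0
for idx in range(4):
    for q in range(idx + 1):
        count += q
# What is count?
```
Trace:
  count=0
  count=0, idx=0, q=0
  count=0, idx=1, q=0
  count=1, idx=1, q=1
  count=1, idx=2, q=0
  count=2, idx=2, q=1
  count=4, idx=2, q=2
  count=4, idx=3, q=0
  count=5, idx=3, q=1
  count=7, idx=3, q=2
  count=10, idx=3, q=3

Final answer: 10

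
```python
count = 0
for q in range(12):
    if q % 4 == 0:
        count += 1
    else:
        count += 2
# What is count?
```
Trace:
  count=0
  count=1, q=0
  count=3, q=1
  count=5, q=2
  count=7, q=3
  count=8, q=4
  count=10, q=5
  count=12, q=6
  count=14, q=7
  count=15, q=8
  count=17, q=9
  count=19, q=10
  count=21, q=11

Final answer: 21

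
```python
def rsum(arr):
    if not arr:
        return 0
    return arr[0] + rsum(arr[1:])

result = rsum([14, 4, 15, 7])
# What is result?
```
Call trace:
rsum(arr=[14, 4, 15, 7])
  rsum(arr=[4, 15, 7])
    rsum(arr=[15, 7])
      rsum(arr=[7])
        rsum(arr=[])
        -> return 0
      -> return 7
    -> return 22
  -> return 26
-> return 40

Final answer: 40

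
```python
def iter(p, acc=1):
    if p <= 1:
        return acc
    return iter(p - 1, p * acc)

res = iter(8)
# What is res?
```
Call trace:
iter(p=8, acc=1)
  iter(p=7, acc=8)
    iter(p=6, acc=56)
      iter(p=5, acc=336)
        iter(p=4, acc=1680)
          iter(p=3, acc=6720)
            iter(p=2, acc=20160)
              iter(p=1, acc=40320)
              -> return 40320
            -> return 40320
          -> return 40320
        -> return 40320
      -> return 40320
    -> return 40320
  -> return 40320
-> return 40320

Final answer: 40320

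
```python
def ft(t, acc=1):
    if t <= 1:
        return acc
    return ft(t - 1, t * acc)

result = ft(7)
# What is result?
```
Call trace:
ft(t=7, acc=1)
  ft(t=6, acc=7)
    ft(t=5, acc=42)
      ft(t=4, acc=210)
        ft(t=3, acc=840)
          ft(t=2, acc=2520)
            ft(t=1, acc=5040)
            -> return 5040
          -> return 5040
        -> return 5040
      -> return 5040
    -> return 5040
  -> return 5040
-> return 5040

Final answer: 5040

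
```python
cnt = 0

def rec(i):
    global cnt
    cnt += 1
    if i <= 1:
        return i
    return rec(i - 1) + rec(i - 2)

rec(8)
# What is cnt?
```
Call trace (a repeated sub-call is expanded the first time; later identical calls just restate its return value):
rec(i=8)
  rec(i=7)
    rec(i=6)
      rec(i=5)
        rec(i=4)
          rec(i=3)
            rec(i=2)
              rec(i=1)
              -> return 1
              rec(i=0)
              -> return 0
            -> return 1
            rec(i=1)
            -> return 1
          -> return 2
          rec(i=2) -> return 1  (same call as traced above)
        -> return 3
        rec(i=3) -> return 2  (same call as traced above)
      -> return 5
      rec(i=4) -> return 3  (same call as traced above)
    -> return 8
    rec(i=5) -> return 5  (same call as traced above)
  -> return 13
  rec(i=6) -> return 8  (same call as traced above)
-> return 21

cnt is incremented once per call, so count the calls in each subtree. Let C(i) = number of calls made by rec(i).
C(0) = C(1) = 1 (base case, no recursion); C(i) = 1 + C(i - 1) + C(i - 2) otherwise.
C(2) = 1 + C(1) + C(0) = 1 + 1 + 1 = 3
C(3) = 1 + C(2) + C(1) = 1 + 3 + 1 = 5
C(4) = 1 + C(3) + C(2) = 1 + 5 + 3 = 9
C(5) = 1 + C(4) + C(3) = 1 + 9 + 5 = 15
C(6) = 1 + C(5) + C(4) = 1 + 15 + 9 = 25
C(7) = 1 + C(6) + C(5) = 1 + 25 + 15 = 41
C(8) = 1 + C(7) + C(6) = 1 + 41 + 25 = 67
cnt = C(8) = 67

Final answer: 67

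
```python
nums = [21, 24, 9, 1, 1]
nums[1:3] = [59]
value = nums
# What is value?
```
Trace:
  nums=[21, 24, 9, 1, 1]
  nums=[21, 59, 1, 1]
  nums=[21, 59, 1, 1], value=[21, 59, 1, 1]

Final answer: [21, 59, 1, 1]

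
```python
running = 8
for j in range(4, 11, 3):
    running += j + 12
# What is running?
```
Trace:
  running=8
  running=24, j=4
  running=43, j=7
  running=65, j=10

Final answer: 65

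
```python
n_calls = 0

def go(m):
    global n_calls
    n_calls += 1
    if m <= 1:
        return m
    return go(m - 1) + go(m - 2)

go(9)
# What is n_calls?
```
Call trace (a repeated sub-call is expanded the first time; later identical calls just restate its return value):
go(m=9)
  go(m=8)
    go(m=7)
      go(m=6)
        go(m=5)
          go(m=4)
            go(m=3)
              go(m=2)
                go(m=1)
                -> return 1
                go(m=0)
                -> return 0
              -> return 1
              go(m=1)
              -> return 1
            -> return 2
            go(m=2) -> return 1  (same call as traced above)
          -> return 3
          go(m=3) -> return 2  (same call as traced above)
        -> return 5
        go(m=4) -> return 3  (same call as traced above)
      -> return 8
      go(m=5) -> return 5  (same call as traced above)
    -> return 13
    go(m=6) -> return 8  (same call as traced above)
  -> return 21
  go(m=7) -> return 13  (same call as traced above)
-> return 34

n_calls is incremented once per call, so count the calls in each subtree. Let C(m) = number of calls made by go(m).
C(0) = C(1) = 1 (base case, no recursion); C(m) = 1 + C(m - 1) + C(m - 2) otherwise.
C(2) = 1 + C(1) + C(0) = 1 + 1 + 1 = 3
C(3) = 1 + C(2) + C(1) = 1 + 3 + 1 = 5
C(4) = 1 + C(3) + C(2) = 1 + 5 + 3 = 9
C(5) = 1 + C(4) + C(3) = 1 + 9 + 5 = 15
C(6) = 1 + C(5) + C(4) = 1 + 15 + 9 = 25
C(7) = 1 + C(6) + C(5) = 1 + 25 + 15 = 41
C(8) = 1 + C(7) + C(6) = 1 + 41 + 25 = 67
C(9) = 1 + C(8) + C(7) = 1 + 67 + 41 = 109
n_calls = C(9) = 109

Final answer: 109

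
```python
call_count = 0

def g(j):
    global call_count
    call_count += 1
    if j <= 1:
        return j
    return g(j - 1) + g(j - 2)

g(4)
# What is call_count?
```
Call trace (a repeated sub-call is expanded the first time; later identical calls just restate its return value):
g(j=4)
  g(j=3)
    g(j=2)
      g(j=1)
      -> return 1
      g(j=0)
      -> return 0
    -> return 1
    g(j=1)
    -> return 1
  -> return 2
  g(j=2) -> return 1  (same call as traced above)
-> return 3

call_count is incremented once per call, so count the calls in each subtree. Let C(j) = number of calls made by g(j).
C(0) = C(1) = 1 (base case, no recursion); C(j) = 1 + C(j - 1) + C(j - 2) otherwise.
C(2) = 1 + C(1) + C(0) = 1 + 1 + 1 = 3
C(3) = 1 + C(2) + C(1) = 1 + 3 + 1 = 5
C(4) = 1 + C(3) + C(2) = 1 + 5 + 3 = 9
call_count = C(4) = 9

Final answer: 9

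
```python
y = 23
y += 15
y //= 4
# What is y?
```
Trace:
  y=23
  y=38
  y=9

Final answer: 9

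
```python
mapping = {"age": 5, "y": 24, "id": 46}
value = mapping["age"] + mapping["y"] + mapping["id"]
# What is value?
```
Trace:
  mapping={'age': 5, 'y': 24, 'id': 46}
  mapping={'age': 5, 'y': 24, 'id': 46}, value=75

Final answer: 75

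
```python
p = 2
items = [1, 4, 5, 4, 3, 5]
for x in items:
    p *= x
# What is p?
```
Trace:
  p=2
  p=2, x=1
  p=8, x=4
  p=40, x=5
  p=160, x=4
  p=480, x=3
  p=2400, x=5

Final answer: 2400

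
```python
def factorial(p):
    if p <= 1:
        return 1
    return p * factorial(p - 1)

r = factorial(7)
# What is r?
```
Call trace:
factorial(p=7)
  factorial(p=6)
    factorial(p=5)
      factorial(p=4)
        factorial(p=3)
          factorial(p=2)
            factorial(p=1)
            -> return 1
          -> return 2
        -> return 6
      -> return 24
    -> return 120
  -> return 720
-> return 5040

Final answer: 5040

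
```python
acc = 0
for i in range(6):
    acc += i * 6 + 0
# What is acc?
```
Trace:
  acc=0
  acc=0, i=0
  acc=6, i=1
  acc=18, i=2
  acc=36, i=3
  acc=60, i=4
  acc=90, i=5

Final answer: 90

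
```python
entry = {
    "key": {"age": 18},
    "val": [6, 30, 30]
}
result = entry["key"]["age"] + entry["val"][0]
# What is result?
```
Trace:
  entry={'key': {'age': 18}, 'val': [6, 30, 30]}
  entry={'key': {'age': 18}, 'val': [6, 30, 30]}, result=24

Final answer: 24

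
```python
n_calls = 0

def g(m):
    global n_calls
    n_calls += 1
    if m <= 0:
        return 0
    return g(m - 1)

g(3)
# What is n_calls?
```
Call trace:
g(m=3)
  g(m=2)
    g(m=1)
      g(m=0)
      -> return 0
    -> return 0
  -> return 0
-> return 0

n_calls is incremented once per call. g is entered once for each m = 3, 2, 1, 0 (the m <= 0 call returns without recursing), i.e. 3 + 1 calls.
n_calls = 4

Final answer: 4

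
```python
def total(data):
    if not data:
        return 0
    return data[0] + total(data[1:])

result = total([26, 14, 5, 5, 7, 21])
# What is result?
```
Call trace:
total(data=[26, 14, 5, 5, 7, 21])
  total(data=[14, 5, 5, 7, 21])
    total(data=[5, 5, 7, 21])
      total(data=[5, 7, 21])
        total(data=[7, 21])
          total(data=[21])
            total(data=[])
            -> return 0
          -> return 21
        -> return 28
      -> return 33
    -> return 38
  -> return 52
-> return 78

Final answer: 78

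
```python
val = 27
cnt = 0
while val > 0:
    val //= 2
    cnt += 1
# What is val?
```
Trace:
  val=27
  val=27, cnt=0
  val=13, cnt=1
  val=6, cnt=2
  val=3, cnt=3
  val=1, cnt=4
  val=0, cnt=5

Final answer: 0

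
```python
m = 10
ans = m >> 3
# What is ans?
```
Trace:
  m=10
  m=10, ans=1

Final answer: 1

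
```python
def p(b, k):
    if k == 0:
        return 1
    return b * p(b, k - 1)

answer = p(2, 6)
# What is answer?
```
Call trace:
p(b=2, k=6)
  p(b=2, k=5)
    p(b=2, k=4)
      p(b=2, k=3)
        p(b=2, k=2)
          p(b=2, k=1)
            p(b=2, k=0)
            -> return 1
          -> return 2
        -> return 4
      -> return 8
    -> return 16
  -> return 32
-> return 64

Final answer: 64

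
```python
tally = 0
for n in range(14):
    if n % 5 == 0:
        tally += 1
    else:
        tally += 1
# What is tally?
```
Trace:
  tally=0
  tally=1, n=0
  tally=2, n=1
  tally=3, n=2
  tally=4, n=3
  tally=5, n=4
  tally=6, n=5
  tally=7, n=6
  tally=8, n=7
  tally=9, n=8
  tally=10, n=9
  tally=11, n=10
  tally=12, n=11
  tally=13, n=12
  tally=14, n=13

Final answer: 14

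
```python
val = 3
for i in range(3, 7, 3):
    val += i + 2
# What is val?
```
Trace:
  val=3
  val=8, i=3
  val=16, i=6

Final answer: 16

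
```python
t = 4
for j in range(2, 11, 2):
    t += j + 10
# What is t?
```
Trace:
  t=4
  t=16, j=2
  t=30, j=4
  t=46, j=6
  t=64, j=8
  t=84, j=10

Final answer: 84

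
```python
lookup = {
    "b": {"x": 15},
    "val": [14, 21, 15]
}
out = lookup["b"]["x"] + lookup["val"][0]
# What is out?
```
Trace:
  lookup={'b': {'x': 15}, 'val': [14, 21, 15]}
  lookup={'b': {'x': 15}, 'val': [14, 21, 15]}, out=29

Final answer: 29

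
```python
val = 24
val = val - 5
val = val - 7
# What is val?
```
Trace:
  val=24
  val=19
  val=12

Final answer: 12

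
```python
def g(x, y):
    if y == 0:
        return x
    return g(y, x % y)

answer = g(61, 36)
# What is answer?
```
Call trace:
g(x=61, y=36)
  g(x=36, y=25)
    g(x=25, y=11)
      g(x=11, y=3)
        g(x=3, y=2)
          g(x=2, y=1)
            g(x=1, y=0)
            -> return 1
          -> return 1
        -> return 1
      -> return 1
    -> return 1
  -> return 1
-> return 1

Final answer: 1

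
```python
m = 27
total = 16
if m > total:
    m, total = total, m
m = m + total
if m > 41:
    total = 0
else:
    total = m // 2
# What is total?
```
Trace:
  m=27
  m=27, total=16
  m=16, total=27
  m=43, total=27
  m=43, total=0

Final answer: 0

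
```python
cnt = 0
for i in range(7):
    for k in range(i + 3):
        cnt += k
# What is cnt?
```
Trace:
  cnt=0
  cnt=0, i=0, k=0
  cnt=1, i=0, k=1
  cnt=3, i=0, k=2
  cnt=3, i=1, k=0
  cnt=4, i=1, k=1
  cnt=6, i=1, k=2
  cnt=9, i=1, k=3
  cnt=9, i=2, k=0
  cnt=10, i=2, k=1
  cnt=12, i=2, k=2
  cnt=15, i=2, k=3
  cnt=19, i=2, k=4
  cnt=19, i=3, k=0
  cnt=20, i=3, k=1
  cnt=22, i=3, k=2
  cnt=25, i=3, k=3
  cnt=29, i=3, k=4
  cnt=34, i=3, k=5
  cnt=34, i=4, k=0
  cnt=35, i=4, k=1
  cnt=37, i=4, k=2
  cnt=40, i=4, k=3
  cnt=44, i=4, k=4
  cnt=49, i=4, k=5
  cnt=55, i=4, k=6
  cnt=55, i=5, k=0
  cnt=56, i=5, k=1
  cnt=58, i=5, k=2
  cnt=61, i=5, k=3
  cnt=65, i=5, k=4
  cnt=70, i=5, k=5
  cnt=76, i=5, k=6
  cnt=83, i=5, k=7
  cnt=83, i=6, k=0
  cnt=84, i=6, k=1
  cnt=86, i=6, k=2
  cnt=89, i=6, k=3
  cnt=93, i=6, k=4
  cnt=98, i=6, k=5
  cnt=104, i=6, k=6
  cnt=111, i=6, k=7
  cnt=119, i=6, k=8

Final answer: 119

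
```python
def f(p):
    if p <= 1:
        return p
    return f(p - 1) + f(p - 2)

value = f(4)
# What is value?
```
Call trace (a repeated sub-call is expanded the first time; later identical calls just restate its return value):
f(p=4)
  f(p=3)
    f(p=2)
      f(p=1)
      -> return 1
      f(p=0)
      -> return 0
    -> return 1
    f(p=1)
    -> return 1
  -> return 2
  f(p=2) -> return 1  (same call as traced above)
-> return 3

Final answer: 3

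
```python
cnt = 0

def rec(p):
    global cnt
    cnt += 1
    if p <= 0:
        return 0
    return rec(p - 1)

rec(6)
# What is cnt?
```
Call trace:
rec(p=6)
  rec(p=5)
    rec(p=4)
      rec(p=3)
        rec(p=2)
          rec(p=1)
            rec(p=0)
            -> return 0
          -> return 0
        -> return 0
      -> return 0
    -> return 0
  -> return 0
-> return 0

cnt is incremented once per call. rec is entered once for each p = 6, 5, 4, 3, 2, 1, 0 (the p <= 0 call returns without recursing), i.e. 6 + 1 calls.
cnt = 7

Final answer: 7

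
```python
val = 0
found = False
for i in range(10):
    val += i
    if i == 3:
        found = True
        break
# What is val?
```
Trace:
  val=0
  val=0, found=False
  val=0, found=False, i=0
  val=1, found=False, i=1
  val=3, found=False, i=2
  val=6, found=True, i=3

Final answer: 6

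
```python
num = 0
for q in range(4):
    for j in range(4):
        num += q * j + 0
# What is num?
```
Trace:
  num=0
  num=0, q=0, j=0
  num=0, q=0, j=1
  num=0, q=0, j=2
  num=0, q=0, j=3
  num=0, q=1, j=0
  num=1, q=1, j=1
  num=3, q=1, j=2
  num=6, q=1, j=3
  num=6, q=2, j=0
  num=8, q=2, j=1
  num=12, q=2, j=2
  num=18, q=2, j=3
  num=18, q=3, j=0
  num=21, q=3, j=1
  num=27, q=3, j=2
  num=36, q=3, j=3

Final answer: 36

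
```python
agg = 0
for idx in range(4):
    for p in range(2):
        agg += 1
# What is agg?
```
Trace:
  agg=0
  agg=1, idx=0, p=0
  agg=2, idx=0, p=1
  agg=3, idx=1, p=0
  agg=4, idx=1, p=1
  agg=5, idx=2, p=0
  agg=6, idx=2, p=1
  agg=7, idx=3, p=0
  agg=8, idx=3, p=1

Final answer: 8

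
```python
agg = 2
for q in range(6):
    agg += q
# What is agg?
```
Trace:
  agg=2
  agg=2, q=0
  agg=3, q=1
  agg=5, q=2
  agg=8, q=3
  agg=12, q=4
  agg=17, q=5

Final answer: 17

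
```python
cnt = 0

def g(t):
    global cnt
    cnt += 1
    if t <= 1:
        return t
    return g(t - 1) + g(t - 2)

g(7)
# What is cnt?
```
Call trace (a repeated sub-call is expanded the first time; later identical calls just restate its return value):
g(t=7)
  g(t=6)
    g(t=5)
      g(t=4)
        g(t=3)
          g(t=2)
            g(t=1)
            -> return 1
            g(t=0)
            -> return 0
          -> return 1
          g(t=1)
          -> return 1
        -> return 2
        g(t=2) -> return 1  (same call as traced above)
      -> return 3
      g(t=3) -> return 2  (same call as traced above)
    -> return 5
    g(t=4) -> return 3  (same call as traced above)
  -> return 8
  g(t=5) -> return 5  (same call as traced above)
-> return 13

cnt is incremented once per call, so count the calls in each subtree. Let C(t) = number of calls made by g(t).
C(0) = C(1) = 1 (base case, no recursion); C(t) = 1 + C(t - 1) + C(t - 2) otherwise.
C(2) = 1 + C(1) + C(0) = 1 + 1 + 1 = 3
C(3) = 1 + C(2) + C(1) = 1 + 3 + 1 = 5
C(4) = 1 + C(3) + C(2) = 1 + 5 + 3 = 9
C(5) = 1 + C(4) + C(3) = 1 + 9 + 5 = 15
C(6) = 1 + C(5) + C(4) = 1 + 15 + 9 = 25
C(7) = 1 + C(6) + C(5) = 1 + 25 + 15 = 41
cnt = C(7) = 41

Final answer: 41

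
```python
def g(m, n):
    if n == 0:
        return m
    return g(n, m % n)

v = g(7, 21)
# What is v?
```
Call trace:
g(m=7, n=21)
  g(m=21, n=7)
    g(m=7, n=0)
    -> return 7
  -> return 7
-> return 7

Final answer: 7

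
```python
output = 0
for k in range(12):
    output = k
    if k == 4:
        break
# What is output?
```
Trace:
  output=0
  output=0, k=0
  output=1, k=1
  output=2, k=2
  output=3, k=3
  output=4, k=4

Final answer: 4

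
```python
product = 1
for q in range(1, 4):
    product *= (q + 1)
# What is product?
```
Trace:
  product=1
  product=2, q=1
  product=6, q=2
  product=24, q=3

Final answer: 24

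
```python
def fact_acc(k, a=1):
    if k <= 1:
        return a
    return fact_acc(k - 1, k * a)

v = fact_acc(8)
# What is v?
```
Call trace:
fact_acc(k=8, a=1)
  fact_acc(k=7, a=8)
    fact_acc(k=6, a=56)
      fact_acc(k=5, a=336)
        fact_acc(k=4, a=1680)
          fact_acc(k=3, a=6720)
            fact_acc(k=2, a=20160)
              fact_acc(k=1, a=40320)
              -> return 40320
            -> return 40320
          -> return 40320
        -> return 40320
      -> return 40320
    -> return 40320
  -> return 40320
-> return 40320

Final answer: 40320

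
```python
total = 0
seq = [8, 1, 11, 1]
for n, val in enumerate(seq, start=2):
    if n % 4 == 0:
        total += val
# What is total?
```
Trace:
  total=0
  total=0, n=2, val=8
  total=0, n=3, val=1
  total=11, n=4, val=11
  total=11, n=5, val=1

Final answer: 11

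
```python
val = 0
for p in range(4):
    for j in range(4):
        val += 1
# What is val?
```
Trace:
  val=0
  val=1, p=0, j=0
  val=2, p=0, j=1
  val=3, p=0, j=2
  val=4, p=0, j=3
  val=5, p=1, j=0
  val=6, p=1, j=1
  val=7, p=1, j=2
  val=8, p=1, j=3
  val=9, p=2, j=0
  val=10, p=2, j=1
  val=11, p=2, j=2
  val=12, p=2, j=3
  val=13, p=3, j=0
  val=14, p=3, j=1
  val=15, p=3, j=2
  val=16, p=3, j=3

Final answer: 16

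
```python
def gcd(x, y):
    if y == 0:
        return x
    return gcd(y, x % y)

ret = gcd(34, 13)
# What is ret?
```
Call trace:
gcd(x=34, y=13)
  gcd(x=13, y=8)
    gcd(x=8, y=5)
      gcd(x=5, y=3)
        gcd(x=3, y=2)
          gcd(x=2, y=1)
            gcd(x=1, y=0)
            -> return 1
          -> return 1
        -> return 1
      -> return 1
    -> return 1
  -> return 1
-> return 1

Final answer: 1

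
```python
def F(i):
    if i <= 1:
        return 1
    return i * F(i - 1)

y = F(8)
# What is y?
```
Call trace:
F(i=8)
  F(i=7)
    F(i=6)
      F(i=5)
        F(i=4)
          F(i=3)
            F(i=2)
              F(i=1)
              -> return 1
            -> return 2
          -> return 6
        -> return 24
      -> return 120
    -> return 720
  -> return 5040
-> return 40320

Final answer: 40320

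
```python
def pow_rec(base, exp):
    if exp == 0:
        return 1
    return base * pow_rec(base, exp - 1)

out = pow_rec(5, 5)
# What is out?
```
Call trace:
pow_rec(base=5, exp=5)
  pow_rec(base=5, exp=4)
    pow_rec(base=5, exp=3)
      pow_rec(base=5, exp=2)
        pow_rec(base=5, exp=1)
          pow_rec(base=5, exp=0)
          -> return 1
        -> return 5
      -> return 25
    -> return 125
  -> return 625
-> return 3125

Final answer: 3125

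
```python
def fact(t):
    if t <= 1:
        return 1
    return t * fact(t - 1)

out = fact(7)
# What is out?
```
Call trace:
fact(t=7)
  fact(t=6)
    fact(t=5)
      fact(t=4)
        fact(t=3)
          fact(t=2)
            fact(t=1)
            -> return 1
          -> return 2
        -> return 6
      -> return 24
    -> return 120
  -> return 720
-> return 5040

Final answer: 5040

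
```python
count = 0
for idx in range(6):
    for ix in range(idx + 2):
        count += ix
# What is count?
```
Trace:
  count=0
  count=0, idx=0, ix=0
  count=1, idx=0, ix=1
  count=1, idx=1, ix=0
  count=2, idx=1, ix=1
  count=4, idx=1, ix=2
  count=4, idx=2, ix=0
  count=5, idx=2, ix=1
  count=7, idx=2, ix=2
  count=10, idx=2, ix=3
  count=10, idx=3, ix=0
  count=11, idx=3, ix=1
  count=13, idx=3, ix=2
  count=16, idx=3, ix=3
  count=20, idx=3, ix=4
  count=20, idx=4, ix=0
  count=21, idx=4, ix=1
  count=23, idx=4, ix=2
  count=26, idx=4, ix=3
  count=30, idx=4, ix=4
  count=35, idx=4, ix=5
  count=35, idx=5, ix=0
  count=36, idx=5, ix=1
  count=38, idx=5, ix=2
  count=41, idx=5, ix=3
  count=45, idx=5, ix=4
  count=50, idx=5, ix=5
  count=56, idx=5, ix=6

Final answer: 56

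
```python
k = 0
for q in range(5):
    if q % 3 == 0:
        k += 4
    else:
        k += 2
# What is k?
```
Trace:
  k=0
  k=4, q=0
  k=6, q=1
  k=8, q=2
  k=12, q=3
  k=14, q=4

Final answer: 14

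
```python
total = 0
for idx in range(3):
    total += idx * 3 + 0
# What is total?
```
Trace:
  total=0
  total=0, idx=0
  total=3, idx=1
  total=9, idx=2

Final answer: 9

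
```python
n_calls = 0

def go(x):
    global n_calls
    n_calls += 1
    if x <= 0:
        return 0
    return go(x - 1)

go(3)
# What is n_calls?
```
Call trace:
go(x=3)
  go(x=2)
    go(x=1)
      go(x=0)
      -> return 0
    -> return 0
  -> return 0
-> return 0

n_calls is incremented once per call. go is entered once for each x = 3, 2, 1, 0 (the x <= 0 call returns without recursing), i.e. 3 + 1 calls.
n_calls = 4

Final answer: 4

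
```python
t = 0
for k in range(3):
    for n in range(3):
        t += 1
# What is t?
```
Trace:
  t=0
  t=1, k=0, n=0
  t=2, k=0, n=1
  t=3, k=0, n=2
  t=4, k=1, n=0
  t=5, k=1, n=1
  t=6, k=1, n=2
  t=7, k=2, n=0
  t=8, k=2, n=1
  t=9, k=2, n=2

Final answer: 9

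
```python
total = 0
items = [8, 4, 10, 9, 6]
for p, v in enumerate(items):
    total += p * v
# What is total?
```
Trace:
  total=0
  total=0, p=0, v=8
  total=4, p=1, v=4
  total=24, p=2, v=10
  total=51, p=3, v=9
  total=75, p=4, v=6

Final answer: 75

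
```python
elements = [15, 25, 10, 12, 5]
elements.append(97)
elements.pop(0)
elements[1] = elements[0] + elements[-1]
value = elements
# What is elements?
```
Trace:
  elements=[15, 25, 10, 12, 5]
  elements=[15, 25, 10, 12, 5, 97]
  elements=[25, 10, 12, 5, 97]
  elements=[25, 122, 12, 5, 97]
  elements=[25, 122, 12, 5, 97], value=[25, 122, 12, 5, 97]

Final answer: [25, 122, 12, 5, 97]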